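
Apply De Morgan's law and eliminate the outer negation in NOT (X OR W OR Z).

NOT X AND NOT W AND NOT Z
De Morgan's: NOT(OR of terms) = AND of negations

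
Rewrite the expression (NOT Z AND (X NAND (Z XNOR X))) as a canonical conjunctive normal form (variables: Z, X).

(NOT Z OR X) AND (NOT Z OR NOT X)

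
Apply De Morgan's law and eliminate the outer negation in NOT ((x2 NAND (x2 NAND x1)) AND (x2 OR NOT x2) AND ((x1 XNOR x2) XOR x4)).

NOT (x2 NAND (x2 NAND x1)) OR NOT (x2 OR NOT x2) OR NOT ((x1 XNOR x2) XOR x4)
De Morgan's: NOT(AND of terms) = OR of negations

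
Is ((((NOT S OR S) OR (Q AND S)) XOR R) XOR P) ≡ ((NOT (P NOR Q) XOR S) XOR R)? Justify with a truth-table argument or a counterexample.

No. Counterexample: with S=0, R=0, P=0, Q=0, Expression 1 = 1 but Expression 2 = 0.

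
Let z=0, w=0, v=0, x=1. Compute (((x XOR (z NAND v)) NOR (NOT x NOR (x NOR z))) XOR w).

Substituting: (((1 XOR (0 NAND 0)) NOR (NOT 1 NOR (1 NOR 0))) XOR 0)
= 0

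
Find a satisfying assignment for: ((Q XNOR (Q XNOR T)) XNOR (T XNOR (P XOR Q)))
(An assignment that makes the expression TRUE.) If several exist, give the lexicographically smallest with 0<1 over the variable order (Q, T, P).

Q=0, T=0, P=1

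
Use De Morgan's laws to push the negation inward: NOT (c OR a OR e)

NOT c AND NOT a AND NOT e
De Morgan's: NOT(OR of terms) = AND of negations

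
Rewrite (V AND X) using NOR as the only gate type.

((V NOR V) NOR (X NOR X))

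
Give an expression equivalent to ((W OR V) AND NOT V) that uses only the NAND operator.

((((W NAND W) NAND (V NAND V)) NAND (V NAND V)) NAND (((W NAND W) NAND (V NAND V)) NAND (V NAND V)))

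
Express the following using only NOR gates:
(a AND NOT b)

((a NOR a) NOR ((b NOR b) NOR (b NOR b)))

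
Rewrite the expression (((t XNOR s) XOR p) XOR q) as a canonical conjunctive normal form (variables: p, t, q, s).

(p OR t OR q OR NOT s) AND (p OR t OR NOT q OR s) AND (p OR NOT t OR q OR s) AND (p OR NOT t OR NOT q OR NOT s) AND (NOT p OR t OR q OR s) AND (NOT p OR t OR NOT q OR NOT s) AND (NOT p OR NOT t OR q OR NOT s) AND (NOT p OR NOT t OR NOT q OR s)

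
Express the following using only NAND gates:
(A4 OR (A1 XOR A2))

((A4 NAND A4) NAND (((A1 NAND (A1 NAND A2)) NAND (A2 NAND (A1 NAND A2))) NAND ((A1 NAND (A1 NAND A2)) NAND (A2 NAND (A1 NAND A2)))))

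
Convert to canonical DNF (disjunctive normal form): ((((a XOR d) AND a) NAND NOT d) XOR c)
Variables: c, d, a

(NOT c AND NOT d AND NOT a) OR (NOT c AND d AND NOT a) OR (NOT c AND d AND a) OR (c AND NOT d AND a)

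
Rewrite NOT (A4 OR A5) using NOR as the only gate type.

(((A4 NOR A5) NOR (A4 NOR A5)) NOR ((A4 NOR A5) NOR (A4 NOR A5)))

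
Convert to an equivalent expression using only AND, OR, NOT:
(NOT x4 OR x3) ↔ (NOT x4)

((NOT x4 OR x3) AND (NOT x4)) OR (NOT (NOT x4 OR x3) AND x4)
(Biconditional = both true or both false)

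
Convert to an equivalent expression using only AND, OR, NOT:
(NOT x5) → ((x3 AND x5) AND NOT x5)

x5 OR ((x3 AND x5) AND NOT x5)
(Implication elimination: A → B = NOT A OR B)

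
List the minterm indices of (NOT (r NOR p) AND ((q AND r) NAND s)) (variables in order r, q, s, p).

Σm(1, 3, 5, 7, 8, 9, 10, 11, 12, 13) = (NOT r AND NOT q AND NOT s AND p) OR (NOT r AND NOT q AND s AND p) OR (NOT r AND q AND NOT s AND p) OR (NOT r AND q AND s AND p) OR (r AND NOT q AND NOT s AND NOT p) OR (r AND NOT q AND NOT s AND p) OR (r AND NOT q AND s AND NOT p) OR (r AND NOT q AND s AND p) OR (r AND q AND NOT s AND NOT p) OR (r AND q AND NOT s AND p)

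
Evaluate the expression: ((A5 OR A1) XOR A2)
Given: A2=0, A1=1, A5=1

Substituting: ((1 OR 1) XOR 0)
= 1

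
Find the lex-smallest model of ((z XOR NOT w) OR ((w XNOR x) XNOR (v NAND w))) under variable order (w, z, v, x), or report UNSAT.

w=0, z=0, v=0, x=0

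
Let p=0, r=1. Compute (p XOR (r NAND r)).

Substituting: (0 XOR (1 NAND 1))
= 0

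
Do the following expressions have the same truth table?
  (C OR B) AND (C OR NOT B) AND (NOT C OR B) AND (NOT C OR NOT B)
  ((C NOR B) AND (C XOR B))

Yes, they are equivalent — the two output columns agree on all 4 assignments:
C | B | Expression 1 | Expression 2
-----------------------------------
0 | 0 | 0 | 0
0 | 1 | 0 | 0
1 | 0 | 0 | 0
1 | 1 | 0 | 0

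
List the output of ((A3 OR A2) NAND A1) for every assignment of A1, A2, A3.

A1 | A2 | A3 | Output
---------------------
0 | 0 | 0 | 1
0 | 0 | 1 | 1
0 | 1 | 0 | 1
0 | 1 | 1 | 1
1 | 0 | 0 | 1
1 | 0 | 1 | 0
1 | 1 | 0 | 0
1 | 1 | 1 | 0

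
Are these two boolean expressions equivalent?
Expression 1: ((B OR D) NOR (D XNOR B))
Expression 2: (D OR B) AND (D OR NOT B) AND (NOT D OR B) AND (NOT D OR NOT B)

Yes, they are equivalent — the two output columns agree on all 4 assignments:
D | B | Expression 1 | Expression 2
-----------------------------------
0 | 0 | 0 | 0
0 | 1 | 0 | 0
1 | 0 | 0 | 0
1 | 1 | 0 | 0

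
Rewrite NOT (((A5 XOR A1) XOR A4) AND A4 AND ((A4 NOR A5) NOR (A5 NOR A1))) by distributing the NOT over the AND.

NOT ((A5 XOR A1) XOR A4) OR NOT A4 OR NOT ((A4 NOR A5) NOR (A5 NOR A1))
De Morgan's: NOT(AND of terms) = OR of negations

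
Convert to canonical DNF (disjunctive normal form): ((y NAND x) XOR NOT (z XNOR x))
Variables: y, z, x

(NOT y AND NOT z AND NOT x) OR (NOT y AND z AND x) OR (y AND NOT z AND NOT x) OR (y AND NOT z AND x)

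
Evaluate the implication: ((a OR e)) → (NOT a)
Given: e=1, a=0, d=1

Antecedent ((a OR e)) = 1; consequent (NOT a) = 1.
1 → 1 = 1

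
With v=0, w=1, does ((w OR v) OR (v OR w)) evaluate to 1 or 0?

Substituting: ((1 OR 0) OR (0 OR 1))
= 1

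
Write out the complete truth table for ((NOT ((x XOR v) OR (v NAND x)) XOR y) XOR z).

y | z | v | x | Output
----------------------
0 | 0 | 0 | 0 | 0
0 | 0 | 0 | 1 | 0
0 | 0 | 1 | 0 | 0
0 | 0 | 1 | 1 | 1
0 | 1 | 0 | 0 | 1
0 | 1 | 0 | 1 | 1
0 | 1 | 1 | 0 | 1
0 | 1 | 1 | 1 | 0
1 | 0 | 0 | 0 | 1
1 | 0 | 0 | 1 | 1
1 | 0 | 1 | 0 | 1
1 | 0 | 1 | 1 | 0
1 | 1 | 0 | 0 | 0
1 | 1 | 0 | 1 | 0
1 | 1 | 1 | 0 | 0
1 | 1 | 1 | 1 | 1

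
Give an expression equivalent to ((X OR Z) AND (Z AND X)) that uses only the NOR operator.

((((X NOR Z) NOR (X NOR Z)) NOR ((X NOR Z) NOR (X NOR Z))) NOR (((Z NOR Z) NOR (X NOR X)) NOR ((Z NOR Z) NOR (X NOR X))))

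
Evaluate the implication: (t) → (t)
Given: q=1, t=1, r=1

Antecedent (t) = 1; consequent (t) = 1.
1 → 1 = 1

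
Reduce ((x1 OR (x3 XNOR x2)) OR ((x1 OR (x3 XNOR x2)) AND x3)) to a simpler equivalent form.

By absorption (E OR (E AND v) = E):
= (x1 OR (x3 XNOR x2))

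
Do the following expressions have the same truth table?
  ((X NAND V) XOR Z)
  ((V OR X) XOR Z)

No. Counterexample: with V=0, X=0, Z=0, Expression 1 = 1 but Expression 2 = 0.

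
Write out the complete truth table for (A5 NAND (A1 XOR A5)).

A5 | A1 | Output
----------------
0 | 0 | 1
0 | 1 | 1
1 | 0 | 0
1 | 1 | 1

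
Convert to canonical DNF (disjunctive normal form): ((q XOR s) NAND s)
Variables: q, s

(NOT q AND NOT s) OR (q AND NOT s) OR (q AND s)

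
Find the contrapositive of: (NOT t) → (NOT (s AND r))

Contrapositive: (s AND r) → t
Note: A statement and its contrapositive are logically equivalent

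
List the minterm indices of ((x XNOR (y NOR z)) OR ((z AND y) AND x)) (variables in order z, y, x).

Σm(1, 2, 4, 6, 7) = (NOT z AND NOT y AND x) OR (NOT z AND y AND NOT x) OR (z AND NOT y AND NOT x) OR (z AND y AND NOT x) OR (z AND y AND x)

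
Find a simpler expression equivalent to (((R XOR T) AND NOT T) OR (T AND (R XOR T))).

By distribution ((E AND v) OR (E AND NOT v) = E):
= (R XOR T)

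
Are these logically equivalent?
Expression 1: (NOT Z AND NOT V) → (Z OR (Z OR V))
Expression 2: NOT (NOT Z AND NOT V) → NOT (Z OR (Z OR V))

No, Inverse is not equivalent to original (counterexample: Z=0, W=0, V=0)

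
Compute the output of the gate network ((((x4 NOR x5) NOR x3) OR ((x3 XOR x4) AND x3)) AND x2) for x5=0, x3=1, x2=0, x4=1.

Substituting: ((((1 NOR 0) NOR 1) OR ((1 XOR 1) AND 1)) AND 0)
= 0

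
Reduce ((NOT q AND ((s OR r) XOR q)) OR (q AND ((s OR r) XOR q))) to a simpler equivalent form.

By distribution ((E AND v) OR (E AND NOT v) = E):
= ((s OR r) XOR q)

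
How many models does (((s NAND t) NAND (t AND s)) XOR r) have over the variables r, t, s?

Satisfying assignments: (0,0,0), (0,0,1), (0,1,0), (0,1,1)
Count: 4 out of 8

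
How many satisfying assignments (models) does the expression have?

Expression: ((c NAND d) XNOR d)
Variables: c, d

Satisfying assignments: (0,1)
Count: 1 out of 4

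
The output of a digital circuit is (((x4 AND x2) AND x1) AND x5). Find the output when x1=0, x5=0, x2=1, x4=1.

Substituting: (((1 AND 1) AND 0) AND 0)
= 0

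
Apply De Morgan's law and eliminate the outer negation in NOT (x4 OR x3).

NOT x4 AND NOT x3
De Morgan's: NOT(OR of terms) = AND of negations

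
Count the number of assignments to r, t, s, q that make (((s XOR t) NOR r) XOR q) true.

Satisfying assignments: (0,0,0,0), (0,0,1,1), (0,1,0,1), (0,1,1,0), (1,0,0,1), (1,0,1,1), (1,1,0,1), (1,1,1,1)
Count: 8 out of 16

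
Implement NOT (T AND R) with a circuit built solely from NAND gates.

(((T NAND R) NAND (T NAND R)) NAND ((T NAND R) NAND (T NAND R)))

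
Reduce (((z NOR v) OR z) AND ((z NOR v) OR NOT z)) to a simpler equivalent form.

By distribution ((E OR v) AND (E OR NOT v) = E):
= (z NOR v)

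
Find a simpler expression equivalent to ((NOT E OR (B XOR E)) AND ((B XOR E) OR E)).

By distribution ((E OR v) AND (E OR NOT v) = E):
= (B XOR E)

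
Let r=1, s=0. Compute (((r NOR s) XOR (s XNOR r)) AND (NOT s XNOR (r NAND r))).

Substituting: (((1 NOR 0) XOR (0 XNOR 1)) AND (NOT 0 XNOR (1 NAND 1)))
= 0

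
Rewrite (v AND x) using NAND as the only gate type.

((v NAND x) NAND (v NAND x))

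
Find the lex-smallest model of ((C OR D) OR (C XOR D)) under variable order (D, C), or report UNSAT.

D=0, C=1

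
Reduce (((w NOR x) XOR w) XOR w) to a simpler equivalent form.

By XOR self-cancellation ((E XOR v) XOR v = E):
= (w NOR x)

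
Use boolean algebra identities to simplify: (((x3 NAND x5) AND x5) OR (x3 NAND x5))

By absorption (E OR (E AND v) = E):
= (x3 NAND x5)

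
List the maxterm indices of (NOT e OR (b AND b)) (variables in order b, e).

ΠM(1) = (b OR NOT e)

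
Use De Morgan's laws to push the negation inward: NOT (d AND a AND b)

NOT d OR NOT a OR NOT b
De Morgan's: NOT(AND of terms) = OR of negations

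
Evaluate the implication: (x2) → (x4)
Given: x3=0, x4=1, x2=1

Antecedent (x2) = 1; consequent (x4) = 1.
1 → 1 = 1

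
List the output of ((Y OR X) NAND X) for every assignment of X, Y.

X | Y | Output
--------------
0 | 0 | 1
0 | 1 | 1
1 | 0 | 0
1 | 1 | 0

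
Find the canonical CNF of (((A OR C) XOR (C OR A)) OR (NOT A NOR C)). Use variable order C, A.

(C OR A) AND (NOT C OR A) AND (NOT C OR NOT A)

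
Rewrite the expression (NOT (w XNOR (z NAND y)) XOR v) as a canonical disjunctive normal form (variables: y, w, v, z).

(NOT y AND NOT w AND NOT v AND NOT z) OR (NOT y AND NOT w AND NOT v AND z) OR (NOT y AND w AND v AND NOT z) OR (NOT y AND w AND v AND z) OR (y AND NOT w AND NOT v AND NOT z) OR (y AND NOT w AND v AND z) OR (y AND w AND NOT v AND z) OR (y AND w AND v AND NOT z)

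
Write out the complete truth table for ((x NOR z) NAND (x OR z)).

z | x | Output
--------------
0 | 0 | 1
0 | 1 | 1
1 | 0 | 1
1 | 1 | 1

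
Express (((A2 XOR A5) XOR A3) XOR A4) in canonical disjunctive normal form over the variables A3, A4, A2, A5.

(NOT A3 AND NOT A4 AND NOT A2 AND A5) OR (NOT A3 AND NOT A4 AND A2 AND NOT A5) OR (NOT A3 AND A4 AND NOT A2 AND NOT A5) OR (NOT A3 AND A4 AND A2 AND A5) OR (A3 AND NOT A4 AND NOT A2 AND NOT A5) OR (A3 AND NOT A4 AND A2 AND A5) OR (A3 AND A4 AND NOT A2 AND A5) OR (A3 AND A4 AND A2 AND NOT A5)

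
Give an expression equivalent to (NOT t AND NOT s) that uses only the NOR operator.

(((t NOR t) NOR (t NOR t)) NOR ((s NOR s) NOR (s NOR s)))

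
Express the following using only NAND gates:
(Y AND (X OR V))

((Y NAND ((X NAND X) NAND (V NAND V))) NAND (Y NAND ((X NAND X) NAND (V NAND V))))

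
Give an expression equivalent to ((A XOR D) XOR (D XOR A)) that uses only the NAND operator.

((((A NAND (A NAND D)) NAND (D NAND (A NAND D))) NAND (((A NAND (A NAND D)) NAND (D NAND (A NAND D))) NAND ((D NAND (D NAND A)) NAND (A NAND (D NAND A))))) NAND (((D NAND (D NAND A)) NAND (A NAND (D NAND A))) NAND (((A NAND (A NAND D)) NAND (D NAND (A NAND D))) NAND ((D NAND (D NAND A)) NAND (A NAND (D NAND A))))))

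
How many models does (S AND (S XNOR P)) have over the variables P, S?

Satisfying assignments: (1,1)
Count: 1 out of 4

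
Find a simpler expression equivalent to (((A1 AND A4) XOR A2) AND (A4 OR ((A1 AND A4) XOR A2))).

By absorption (E AND (E OR v) = E):
= ((A1 AND A4) XOR A2)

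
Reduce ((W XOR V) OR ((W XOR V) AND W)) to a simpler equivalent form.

By absorption (E OR (E AND v) = E):
= (W XOR V)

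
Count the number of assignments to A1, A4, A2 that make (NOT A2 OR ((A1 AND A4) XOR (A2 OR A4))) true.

Satisfying assignments: (0,0,0), (0,0,1), (0,1,0), (0,1,1), (1,0,0), (1,0,1), (1,1,0)
Count: 7 out of 8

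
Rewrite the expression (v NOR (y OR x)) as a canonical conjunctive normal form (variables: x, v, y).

(x OR v OR NOT y) AND (x OR NOT v OR y) AND (x OR NOT v OR NOT y) AND (NOT x OR v OR y) AND (NOT x OR v OR NOT y) AND (NOT x OR NOT v OR y) AND (NOT x OR NOT v OR NOT y)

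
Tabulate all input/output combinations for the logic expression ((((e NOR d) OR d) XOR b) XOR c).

d | b | c | e | Output
----------------------
0 | 0 | 0 | 0 | 1
0 | 0 | 0 | 1 | 0
0 | 0 | 1 | 0 | 0
0 | 0 | 1 | 1 | 1
0 | 1 | 0 | 0 | 0
0 | 1 | 0 | 1 | 1
0 | 1 | 1 | 0 | 1
0 | 1 | 1 | 1 | 0
1 | 0 | 0 | 0 | 1
1 | 0 | 0 | 1 | 1
1 | 0 | 1 | 0 | 0
1 | 0 | 1 | 1 | 0
1 | 1 | 0 | 0 | 0
1 | 1 | 0 | 1 | 0
1 | 1 | 1 | 0 | 1
1 | 1 | 1 | 1 | 1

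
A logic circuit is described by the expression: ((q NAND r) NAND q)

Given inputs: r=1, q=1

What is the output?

Substituting: ((1 NAND 1) NAND 1)
= 1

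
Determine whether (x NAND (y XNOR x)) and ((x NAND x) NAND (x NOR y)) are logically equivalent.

No. Counterexample: with y=0, x=0, Expression 1 = 1 but Expression 2 = 0.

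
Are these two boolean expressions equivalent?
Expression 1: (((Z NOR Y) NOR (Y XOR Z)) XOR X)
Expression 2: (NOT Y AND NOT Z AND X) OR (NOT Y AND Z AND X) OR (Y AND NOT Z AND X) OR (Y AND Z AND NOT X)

Yes, they are equivalent — the two output columns agree on all 8 assignments:
Y | Z | X | Expression 1 | Expression 2
---------------------------------------
0 | 0 | 0 | 0 | 0
0 | 0 | 1 | 1 | 1
0 | 1 | 0 | 0 | 0
0 | 1 | 1 | 1 | 1
1 | 0 | 0 | 0 | 0
1 | 0 | 1 | 1 | 1
1 | 1 | 0 | 1 | 1
1 | 1 | 1 | 0 | 0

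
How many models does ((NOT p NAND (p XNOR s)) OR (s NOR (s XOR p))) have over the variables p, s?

Satisfying assignments: (0,0), (0,1), (1,0), (1,1)
Count: 4 out of 4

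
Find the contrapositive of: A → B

Contrapositive: NOT B → NOT A
Note: A statement and its contrapositive are logically equivalent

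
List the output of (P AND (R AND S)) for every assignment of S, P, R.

S | P | R | Output
------------------
0 | 0 | 0 | 0
0 | 0 | 1 | 0
0 | 1 | 0 | 0
0 | 1 | 1 | 0
1 | 0 | 0 | 0
1 | 0 | 1 | 0
1 | 1 | 0 | 0
1 | 1 | 1 | 1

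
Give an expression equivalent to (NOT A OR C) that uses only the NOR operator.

(((A NOR A) NOR C) NOR ((A NOR A) NOR C))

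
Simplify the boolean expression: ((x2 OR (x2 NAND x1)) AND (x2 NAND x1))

By absorption (E AND (E OR v) = E):
= (x2 NAND x1)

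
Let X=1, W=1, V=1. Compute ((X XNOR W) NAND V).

Substituting: ((1 XNOR 1) NAND 1)
= 0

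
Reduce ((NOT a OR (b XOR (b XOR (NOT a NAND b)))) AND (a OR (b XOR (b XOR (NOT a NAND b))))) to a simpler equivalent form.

By distribution ((E OR v) AND (E OR NOT v) = E) then XOR self-cancellation ((E XOR v) XOR v = E):
= (NOT a NAND b)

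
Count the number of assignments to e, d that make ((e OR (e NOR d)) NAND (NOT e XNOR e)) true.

Satisfying assignments: (0,0), (0,1), (1,0), (1,1)
Count: 4 out of 4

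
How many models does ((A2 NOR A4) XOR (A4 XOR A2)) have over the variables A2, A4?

Satisfying assignments: (0,0), (0,1), (1,0)
Count: 3 out of 4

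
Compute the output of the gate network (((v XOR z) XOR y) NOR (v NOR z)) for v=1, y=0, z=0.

Substituting: (((1 XOR 0) XOR 0) NOR (1 NOR 0))
= 0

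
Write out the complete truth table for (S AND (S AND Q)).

Q | S | Output
--------------
0 | 0 | 0
0 | 1 | 0
1 | 0 | 0
1 | 1 | 1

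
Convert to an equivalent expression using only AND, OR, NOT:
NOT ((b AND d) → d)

(b AND d) AND NOT d
(Negated implication: NOT(A → B) = A AND NOT B)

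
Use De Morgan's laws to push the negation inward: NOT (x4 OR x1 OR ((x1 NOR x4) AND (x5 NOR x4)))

NOT x4 AND NOT x1 AND NOT ((x1 NOR x4) AND (x5 NOR x4))
De Morgan's: NOT(OR of terms) = AND of negations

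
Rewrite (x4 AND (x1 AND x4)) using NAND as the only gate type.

((x4 NAND ((x1 NAND x4) NAND (x1 NAND x4))) NAND (x4 NAND ((x1 NAND x4) NAND (x1 NAND x4))))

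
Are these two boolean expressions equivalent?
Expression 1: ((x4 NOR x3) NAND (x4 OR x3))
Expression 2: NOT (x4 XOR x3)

No. Counterexample: with x4=0, x3=1, Expression 1 = 1 but Expression 2 = 0.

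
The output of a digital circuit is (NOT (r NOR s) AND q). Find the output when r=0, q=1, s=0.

Substituting: (NOT (0 NOR 0) AND 1)
= 0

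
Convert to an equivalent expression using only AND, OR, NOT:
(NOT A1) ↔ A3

((NOT A1) AND A3) OR (A1 AND NOT A3)
(Biconditional = both true or both false)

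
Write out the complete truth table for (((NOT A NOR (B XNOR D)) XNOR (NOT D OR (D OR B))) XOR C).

B | D | C | A | Output
----------------------
0 | 0 | 0 | 0 | 0
0 | 0 | 0 | 1 | 0
0 | 0 | 1 | 0 | 1
0 | 0 | 1 | 1 | 1
0 | 1 | 0 | 0 | 0
0 | 1 | 0 | 1 | 1
0 | 1 | 1 | 0 | 1
0 | 1 | 1 | 1 | 0
1 | 0 | 0 | 0 | 0
1 | 0 | 0 | 1 | 1
1 | 0 | 1 | 0 | 1
1 | 0 | 1 | 1 | 0
1 | 1 | 0 | 0 | 0
1 | 1 | 0 | 1 | 0
1 | 1 | 1 | 0 | 1
1 | 1 | 1 | 1 | 1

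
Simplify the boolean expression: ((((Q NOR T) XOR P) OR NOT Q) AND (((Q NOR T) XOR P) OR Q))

By distribution ((E OR v) AND (E OR NOT v) = E):
= ((Q NOR T) XOR P)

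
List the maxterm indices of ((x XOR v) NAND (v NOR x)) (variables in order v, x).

ΠM() = TRUE (no maxterms)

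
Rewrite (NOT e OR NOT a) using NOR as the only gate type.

(((e NOR e) NOR (a NOR a)) NOR ((e NOR e) NOR (a NOR a)))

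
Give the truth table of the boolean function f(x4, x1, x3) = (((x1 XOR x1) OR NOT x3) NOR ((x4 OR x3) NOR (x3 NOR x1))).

x4 | x1 | x3 | Output
---------------------
0 | 0 | 0 | 0
0 | 0 | 1 | 1
0 | 1 | 0 | 0
0 | 1 | 1 | 1
1 | 0 | 0 | 0
1 | 0 | 1 | 1
1 | 1 | 0 | 0
1 | 1 | 1 | 1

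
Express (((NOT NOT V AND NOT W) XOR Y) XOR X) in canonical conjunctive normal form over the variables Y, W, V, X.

(Y OR W OR V OR X) AND (Y OR W OR NOT V OR NOT X) AND (Y OR NOT W OR V OR X) AND (Y OR NOT W OR NOT V OR X) AND (NOT Y OR W OR V OR NOT X) AND (NOT Y OR W OR NOT V OR X) AND (NOT Y OR NOT W OR V OR NOT X) AND (NOT Y OR NOT W OR NOT V OR NOT X)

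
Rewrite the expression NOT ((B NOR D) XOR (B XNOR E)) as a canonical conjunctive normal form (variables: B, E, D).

(B OR E OR NOT D) AND (B OR NOT E OR D) AND (NOT B OR NOT E OR D) AND (NOT B OR NOT E OR NOT D)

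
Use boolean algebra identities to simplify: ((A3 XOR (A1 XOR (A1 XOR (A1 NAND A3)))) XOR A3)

By XOR self-cancellation ((E XOR v) XOR v = E) then XOR self-cancellation ((E XOR v) XOR v = E):
= (A1 NAND A3)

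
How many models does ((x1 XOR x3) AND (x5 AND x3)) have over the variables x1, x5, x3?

Satisfying assignments: (0,1,1)
Count: 1 out of 8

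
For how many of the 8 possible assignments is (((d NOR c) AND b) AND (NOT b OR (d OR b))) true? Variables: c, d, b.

Satisfying assignments: (0,0,1)
Count: 1 out of 8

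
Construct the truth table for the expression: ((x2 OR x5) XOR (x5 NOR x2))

x2 | x5 | Output
----------------
0 | 0 | 1
0 | 1 | 1
1 | 0 | 1
1 | 1 | 1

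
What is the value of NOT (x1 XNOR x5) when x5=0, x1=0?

Substituting: NOT (0 XNOR 0)
= 0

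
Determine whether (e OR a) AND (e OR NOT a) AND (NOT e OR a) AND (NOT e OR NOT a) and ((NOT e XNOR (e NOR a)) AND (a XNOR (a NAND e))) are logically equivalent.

Yes, they are equivalent — the two output columns agree on all 4 assignments:
e | a | Expression 1 | Expression 2
-----------------------------------
0 | 0 | 0 | 0
0 | 1 | 0 | 0
1 | 0 | 0 | 0
1 | 1 | 0 | 0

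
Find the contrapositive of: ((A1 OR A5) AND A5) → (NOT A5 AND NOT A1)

Contrapositive: NOT (NOT A5 AND NOT A1) → NOT ((A1 OR A5) AND A5)
Note: A statement and its contrapositive are logically equivalent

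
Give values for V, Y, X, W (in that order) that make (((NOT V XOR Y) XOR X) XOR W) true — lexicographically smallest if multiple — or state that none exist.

V=0, Y=0, X=0, W=0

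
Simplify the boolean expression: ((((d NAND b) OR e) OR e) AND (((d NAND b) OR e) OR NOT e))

By distribution ((E OR v) AND (E OR NOT v) = E):
= ((d NAND b) OR e)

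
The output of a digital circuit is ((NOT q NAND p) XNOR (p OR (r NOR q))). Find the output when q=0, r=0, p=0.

Substituting: ((NOT 0 NAND 0) XNOR (0 OR (0 NOR 0)))
= 1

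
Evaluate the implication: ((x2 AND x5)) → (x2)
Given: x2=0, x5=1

Antecedent ((x2 AND x5)) = 0; consequent (x2) = 0.
0 → 0 = 1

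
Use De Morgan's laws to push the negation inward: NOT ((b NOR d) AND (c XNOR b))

NOT (b NOR d) OR NOT (c XNOR b)
De Morgan's: NOT(AND of terms) = OR of negations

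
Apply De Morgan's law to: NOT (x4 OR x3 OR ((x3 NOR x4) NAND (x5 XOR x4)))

NOT x4 AND NOT x3 AND NOT ((x3 NOR x4) NAND (x5 XOR x4))
De Morgan's: NOT(OR of terms) = AND of negations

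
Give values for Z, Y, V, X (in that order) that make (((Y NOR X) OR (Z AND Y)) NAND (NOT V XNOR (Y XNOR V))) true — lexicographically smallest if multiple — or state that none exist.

Z=0, Y=0, V=0, X=1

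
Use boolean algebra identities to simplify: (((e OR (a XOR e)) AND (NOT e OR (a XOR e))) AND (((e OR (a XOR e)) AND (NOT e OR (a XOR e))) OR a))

By absorption (E AND (E OR v) = E) then distribution ((E OR v) AND (E OR NOT v) = E):
= (a XOR e)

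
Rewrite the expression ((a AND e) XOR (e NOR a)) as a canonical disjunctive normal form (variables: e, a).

(NOT e AND NOT a) OR (e AND a)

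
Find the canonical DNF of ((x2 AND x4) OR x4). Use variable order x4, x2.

(x4 AND NOT x2) OR (x4 AND x2)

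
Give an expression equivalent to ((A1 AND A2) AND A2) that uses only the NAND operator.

((((A1 NAND A2) NAND (A1 NAND A2)) NAND A2) NAND (((A1 NAND A2) NAND (A1 NAND A2)) NAND A2))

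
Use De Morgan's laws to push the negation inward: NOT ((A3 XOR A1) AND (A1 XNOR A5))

NOT (A3 XOR A1) OR NOT (A1 XNOR A5)
De Morgan's: NOT(AND of terms) = OR of negations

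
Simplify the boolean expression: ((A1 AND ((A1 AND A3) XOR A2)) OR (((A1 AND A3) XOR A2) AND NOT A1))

By distribution ((E AND v) OR (E AND NOT v) = E):
= ((A1 AND A3) XOR A2)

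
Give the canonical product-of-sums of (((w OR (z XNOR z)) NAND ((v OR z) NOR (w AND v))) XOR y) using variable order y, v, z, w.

ΠM(0, 1, 10, 11, 12, 13, 14, 15) = (y OR v OR z OR w) AND (y OR v OR z OR NOT w) AND (NOT y OR v OR NOT z OR w) AND (NOT y OR v OR NOT z OR NOT w) AND (NOT y OR NOT v OR z OR w) AND (NOT y OR NOT v OR z OR NOT w) AND (NOT y OR NOT v OR NOT z OR w) AND (NOT y OR NOT v OR NOT z OR NOT w)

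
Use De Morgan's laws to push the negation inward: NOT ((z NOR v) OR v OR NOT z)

NOT (z NOR v) AND NOT v AND z
De Morgan's: NOT(OR of terms) = AND of negations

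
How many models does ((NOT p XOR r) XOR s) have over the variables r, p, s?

Satisfying assignments: (0,0,0), (0,1,1), (1,0,1), (1,1,0)
Count: 4 out of 8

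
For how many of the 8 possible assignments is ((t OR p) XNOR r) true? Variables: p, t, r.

Satisfying assignments: (0,0,0), (0,1,1), (1,0,1), (1,1,1)
Count: 4 out of 8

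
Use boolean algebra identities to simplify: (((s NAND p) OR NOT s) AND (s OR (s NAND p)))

By distribution ((E OR v) AND (E OR NOT v) = E):
= (s NAND p)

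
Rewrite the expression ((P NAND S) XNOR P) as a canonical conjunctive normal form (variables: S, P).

(S OR P) AND (NOT S OR P) AND (NOT S OR NOT P)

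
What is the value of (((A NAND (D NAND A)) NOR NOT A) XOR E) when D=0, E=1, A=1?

Substituting: (((1 NAND (0 NAND 1)) NOR NOT 1) XOR 1)
= 0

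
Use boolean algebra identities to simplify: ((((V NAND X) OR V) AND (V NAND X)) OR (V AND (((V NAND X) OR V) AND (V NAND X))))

By absorption (E OR (E AND v) = E) then absorption (E AND (E OR v) = E):
= (V NAND X)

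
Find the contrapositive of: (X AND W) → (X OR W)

Contrapositive: NOT (X OR W) → NOT (X AND W)
Note: A statement and its contrapositive are logically equivalent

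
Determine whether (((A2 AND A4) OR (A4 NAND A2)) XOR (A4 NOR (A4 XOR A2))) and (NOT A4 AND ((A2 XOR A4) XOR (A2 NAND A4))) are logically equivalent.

No. Counterexample: with A4=0, A2=0, Expression 1 = 0 but Expression 2 = 1.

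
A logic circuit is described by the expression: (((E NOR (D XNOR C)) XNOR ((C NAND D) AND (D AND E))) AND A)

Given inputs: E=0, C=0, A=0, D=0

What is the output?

Substituting: (((0 NOR (0 XNOR 0)) XNOR ((0 NAND 0) AND (0 AND 0))) AND 0)
= 0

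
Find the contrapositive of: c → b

Contrapositive: NOT b → NOT c
Note: A statement and its contrapositive are logically equivalent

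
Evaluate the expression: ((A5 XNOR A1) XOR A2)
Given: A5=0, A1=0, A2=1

Substituting: ((0 XNOR 0) XOR 1)
= 0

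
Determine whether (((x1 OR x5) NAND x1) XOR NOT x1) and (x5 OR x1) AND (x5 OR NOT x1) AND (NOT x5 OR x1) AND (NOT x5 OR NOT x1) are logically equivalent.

Yes, they are equivalent — the two output columns agree on all 4 assignments:
x5 | x1 | Expression 1 | Expression 2
-------------------------------------
0 | 0 | 0 | 0
0 | 1 | 0 | 0
1 | 0 | 0 | 0
1 | 1 | 0 | 0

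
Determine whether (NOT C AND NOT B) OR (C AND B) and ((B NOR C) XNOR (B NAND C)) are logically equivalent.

Yes, they are equivalent — the two output columns agree on all 4 assignments:
C | B | Expression 1 | Expression 2
-----------------------------------
0 | 0 | 1 | 1
0 | 1 | 0 | 0
1 | 0 | 0 | 0
1 | 1 | 1 | 1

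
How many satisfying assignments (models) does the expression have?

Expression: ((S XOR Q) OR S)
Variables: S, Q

Satisfying assignments: (0,1), (1,0), (1,1)
Count: 3 out of 4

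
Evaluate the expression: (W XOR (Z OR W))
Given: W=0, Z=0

Substituting: (0 XOR (0 OR 0))
= 0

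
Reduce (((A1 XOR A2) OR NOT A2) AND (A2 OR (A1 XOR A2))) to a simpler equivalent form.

By distribution ((E OR v) AND (E OR NOT v) = E):
= (A1 XOR A2)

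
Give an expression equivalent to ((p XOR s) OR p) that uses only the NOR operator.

((((((p NOR s) NOR (p NOR s)) NOR ((p NOR s) NOR (p NOR s))) NOR ((((p NOR p) NOR (s NOR s)) NOR ((p NOR p) NOR (s NOR s))) NOR (((p NOR p) NOR (s NOR s)) NOR ((p NOR p) NOR (s NOR s))))) NOR p) NOR (((((p NOR s) NOR (p NOR s)) NOR ((p NOR s) NOR (p NOR s))) NOR ((((p NOR p) NOR (s NOR s)) NOR ((p NOR p) NOR (s NOR s))) NOR (((p NOR p) NOR (s NOR s)) NOR ((p NOR p) NOR (s NOR s))))) NOR p))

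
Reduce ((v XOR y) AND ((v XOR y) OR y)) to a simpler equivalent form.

By absorption (E AND (E OR v) = E):
= (v XOR y)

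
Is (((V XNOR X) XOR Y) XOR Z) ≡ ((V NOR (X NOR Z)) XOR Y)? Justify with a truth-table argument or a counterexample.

No. Counterexample: with Y=0, V=0, X=0, Z=0, Expression 1 = 1 but Expression 2 = 0.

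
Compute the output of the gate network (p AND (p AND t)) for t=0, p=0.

Substituting: (0 AND (0 AND 0))
= 0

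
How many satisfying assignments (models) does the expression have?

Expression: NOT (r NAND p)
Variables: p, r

Satisfying assignments: (1,1)
Count: 1 out of 4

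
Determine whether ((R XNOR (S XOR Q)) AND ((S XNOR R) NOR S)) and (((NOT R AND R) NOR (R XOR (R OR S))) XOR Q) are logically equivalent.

No. Counterexample: with Q=0, S=0, R=0, Expression 1 = 0 but Expression 2 = 1.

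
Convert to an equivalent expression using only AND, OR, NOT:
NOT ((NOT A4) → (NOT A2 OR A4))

(NOT A4) AND NOT (NOT A2 OR A4)
(Negated implication: NOT(A → B) = A AND NOT B)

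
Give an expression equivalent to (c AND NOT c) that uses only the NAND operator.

((c NAND (c NAND c)) NAND (c NAND (c NAND c)))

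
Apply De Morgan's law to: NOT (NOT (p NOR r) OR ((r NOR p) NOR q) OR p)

(p NOR r) AND NOT ((r NOR p) NOR q) AND NOT p
De Morgan's: NOT(OR of terms) = AND of negations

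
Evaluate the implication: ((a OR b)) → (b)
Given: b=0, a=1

Antecedent ((a OR b)) = 1; consequent (b) = 0.
1 → 0 = 0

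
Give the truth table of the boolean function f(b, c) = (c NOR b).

b | c | Output
--------------
0 | 0 | 1
0 | 1 | 0
1 | 0 | 0
1 | 1 | 0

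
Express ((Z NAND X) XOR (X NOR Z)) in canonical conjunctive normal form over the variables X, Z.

(X OR Z) AND (NOT X OR NOT Z)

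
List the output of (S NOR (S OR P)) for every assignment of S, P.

S | P | Output
--------------
0 | 0 | 1
0 | 1 | 0
1 | 0 | 0
1 | 1 | 0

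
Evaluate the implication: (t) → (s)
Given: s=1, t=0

Antecedent (t) = 0; consequent (s) = 1.
0 → 1 = 1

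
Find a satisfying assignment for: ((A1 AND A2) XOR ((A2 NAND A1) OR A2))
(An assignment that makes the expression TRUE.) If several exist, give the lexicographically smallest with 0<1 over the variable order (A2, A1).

A2=0, A1=0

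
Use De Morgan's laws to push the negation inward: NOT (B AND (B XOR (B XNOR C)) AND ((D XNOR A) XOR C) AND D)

NOT B OR NOT (B XOR (B XNOR C)) OR NOT ((D XNOR A) XOR C) OR NOT D
De Morgan's: NOT(AND of terms) = OR of negations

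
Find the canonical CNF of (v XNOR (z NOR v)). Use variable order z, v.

(z OR v) AND (z OR NOT v) AND (NOT z OR NOT v)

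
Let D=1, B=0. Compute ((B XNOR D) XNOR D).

Substituting: ((0 XNOR 1) XNOR 1)
= 0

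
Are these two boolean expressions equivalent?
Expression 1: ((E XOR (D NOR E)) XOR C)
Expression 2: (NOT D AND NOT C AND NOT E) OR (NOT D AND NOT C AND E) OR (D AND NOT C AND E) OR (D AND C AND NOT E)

Yes, they are equivalent — the two output columns agree on all 8 assignments:
D | C | E | Expression 1 | Expression 2
---------------------------------------
0 | 0 | 0 | 1 | 1
0 | 0 | 1 | 1 | 1
0 | 1 | 0 | 0 | 0
0 | 1 | 1 | 0 | 0
1 | 0 | 0 | 0 | 0
1 | 0 | 1 | 1 | 1
1 | 1 | 0 | 1 | 1
1 | 1 | 1 | 0 | 0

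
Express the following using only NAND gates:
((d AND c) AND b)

((((d NAND c) NAND (d NAND c)) NAND b) NAND (((d NAND c) NAND (d NAND c)) NAND b))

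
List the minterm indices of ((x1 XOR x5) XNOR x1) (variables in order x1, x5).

Σm(0, 2) = (NOT x1 AND NOT x5) OR (x1 AND NOT x5)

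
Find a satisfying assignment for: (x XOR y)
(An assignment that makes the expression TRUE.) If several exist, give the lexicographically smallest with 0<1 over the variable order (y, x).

y=0, x=1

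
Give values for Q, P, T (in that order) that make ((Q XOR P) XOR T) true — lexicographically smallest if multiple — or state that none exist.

Q=0, P=0, T=1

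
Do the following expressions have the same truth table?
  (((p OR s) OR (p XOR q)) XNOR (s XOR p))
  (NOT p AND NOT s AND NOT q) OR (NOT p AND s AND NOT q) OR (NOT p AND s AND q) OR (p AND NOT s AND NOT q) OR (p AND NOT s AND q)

Yes, they are equivalent — the two output columns agree on all 8 assignments:
p | s | q | Expression 1 | Expression 2
---------------------------------------
0 | 0 | 0 | 1 | 1
0 | 0 | 1 | 0 | 0
0 | 1 | 0 | 1 | 1
0 | 1 | 1 | 1 | 1
1 | 0 | 0 | 1 | 1
1 | 0 | 1 | 1 | 1
1 | 1 | 0 | 0 | 0
1 | 1 | 1 | 0 | 0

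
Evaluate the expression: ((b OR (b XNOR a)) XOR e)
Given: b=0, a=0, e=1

Substituting: ((0 OR (0 XNOR 0)) XOR 1)
= 0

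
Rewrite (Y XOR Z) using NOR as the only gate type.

((((Y NOR Z) NOR (Y NOR Z)) NOR ((Y NOR Z) NOR (Y NOR Z))) NOR ((((Y NOR Y) NOR (Z NOR Z)) NOR ((Y NOR Y) NOR (Z NOR Z))) NOR (((Y NOR Y) NOR (Z NOR Z)) NOR ((Y NOR Y) NOR (Z NOR Z)))))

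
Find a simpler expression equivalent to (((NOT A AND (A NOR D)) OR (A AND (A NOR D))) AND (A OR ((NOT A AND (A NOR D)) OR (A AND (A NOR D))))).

By absorption (E AND (E OR v) = E) then distribution ((E AND v) OR (E AND NOT v) = E):
= (A NOR D)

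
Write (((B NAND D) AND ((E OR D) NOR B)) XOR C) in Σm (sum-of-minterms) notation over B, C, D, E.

Σm(0, 5, 6, 7, 12, 13, 14, 15) = (NOT B AND NOT C AND NOT D AND NOT E) OR (NOT B AND C AND NOT D AND E) OR (NOT B AND C AND D AND NOT E) OR (NOT B AND C AND D AND E) OR (B AND C AND NOT D AND NOT E) OR (B AND C AND NOT D AND E) OR (B AND C AND D AND NOT E) OR (B AND C AND D AND E)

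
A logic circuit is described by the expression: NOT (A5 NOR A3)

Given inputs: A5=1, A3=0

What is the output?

Substituting: NOT (1 NOR 0)
= 1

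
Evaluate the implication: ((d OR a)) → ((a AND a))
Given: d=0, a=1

Antecedent ((d OR a)) = 1; consequent ((a AND a)) = 1.
1 → 1 = 1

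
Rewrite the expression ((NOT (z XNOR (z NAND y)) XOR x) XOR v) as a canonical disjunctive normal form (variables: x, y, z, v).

(NOT x AND NOT y AND NOT z AND NOT v) OR (NOT x AND NOT y AND z AND v) OR (NOT x AND y AND NOT z AND NOT v) OR (NOT x AND y AND z AND NOT v) OR (x AND NOT y AND NOT z AND v) OR (x AND NOT y AND z AND NOT v) OR (x AND y AND NOT z AND v) OR (x AND y AND z AND v)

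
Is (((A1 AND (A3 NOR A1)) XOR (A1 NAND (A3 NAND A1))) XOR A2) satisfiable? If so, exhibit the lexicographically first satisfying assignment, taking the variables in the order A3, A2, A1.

A3=0, A2=0, A1=0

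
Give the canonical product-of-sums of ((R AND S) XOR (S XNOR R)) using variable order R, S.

ΠM(1, 2, 3) = (R OR NOT S) AND (NOT R OR S) AND (NOT R OR NOT S)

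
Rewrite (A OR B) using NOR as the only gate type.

((A NOR B) NOR (A NOR B))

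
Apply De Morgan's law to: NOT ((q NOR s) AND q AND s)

NOT (q NOR s) OR NOT q OR NOT s
De Morgan's: NOT(AND of terms) = OR of negations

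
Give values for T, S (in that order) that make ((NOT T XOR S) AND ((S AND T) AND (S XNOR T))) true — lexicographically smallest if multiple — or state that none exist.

T=1, S=1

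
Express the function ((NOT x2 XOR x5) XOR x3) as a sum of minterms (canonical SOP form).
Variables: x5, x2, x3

Σm(0, 3, 5, 6) = (NOT x5 AND NOT x2 AND NOT x3) OR (NOT x5 AND x2 AND x3) OR (x5 AND NOT x2 AND x3) OR (x5 AND x2 AND NOT x3)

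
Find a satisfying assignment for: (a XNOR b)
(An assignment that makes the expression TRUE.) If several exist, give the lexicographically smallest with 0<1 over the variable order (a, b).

a=0, b=0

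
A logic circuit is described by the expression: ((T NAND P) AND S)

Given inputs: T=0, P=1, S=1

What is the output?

Substituting: ((0 NAND 1) AND 1)
= 1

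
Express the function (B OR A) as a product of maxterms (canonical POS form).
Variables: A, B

ΠM(0) = (A OR B)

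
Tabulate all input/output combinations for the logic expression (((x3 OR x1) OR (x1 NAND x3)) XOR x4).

x1 | x4 | x3 | Output
---------------------
0 | 0 | 0 | 1
0 | 0 | 1 | 1
0 | 1 | 0 | 0
0 | 1 | 1 | 0
1 | 0 | 0 | 1
1 | 0 | 1 | 1
1 | 1 | 0 | 0
1 | 1 | 1 | 0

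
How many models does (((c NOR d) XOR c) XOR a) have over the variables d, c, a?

Satisfying assignments: (0,0,0), (0,1,0), (1,0,1), (1,1,0)
Count: 4 out of 8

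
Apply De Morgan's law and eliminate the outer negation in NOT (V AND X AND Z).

NOT V OR NOT X OR NOT Z
De Morgan's: NOT(AND of terms) = OR of negations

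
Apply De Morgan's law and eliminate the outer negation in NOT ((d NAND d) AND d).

NOT (d NAND d) OR NOT d
De Morgan's: NOT(AND of terms) = OR of negations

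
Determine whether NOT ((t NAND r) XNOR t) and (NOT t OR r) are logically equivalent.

Yes, they are equivalent — the two output columns agree on all 4 assignments:
t | r | Expression 1 | Expression 2
-----------------------------------
0 | 0 | 1 | 1
0 | 1 | 1 | 1
1 | 0 | 0 | 0
1 | 1 | 1 | 1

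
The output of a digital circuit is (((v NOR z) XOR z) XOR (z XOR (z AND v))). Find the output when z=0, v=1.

Substituting: (((1 NOR 0) XOR 0) XOR (0 XOR (0 AND 1)))
= 0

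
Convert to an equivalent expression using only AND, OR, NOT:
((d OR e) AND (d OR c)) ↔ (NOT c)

(((d OR e) AND (d OR c)) AND (NOT c)) OR (NOT ((d OR e) AND (d OR c)) AND c)
(Biconditional = both true or both false)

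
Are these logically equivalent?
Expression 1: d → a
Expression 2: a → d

No, Converse is not equivalent to original (counterexample: d=0, a=1)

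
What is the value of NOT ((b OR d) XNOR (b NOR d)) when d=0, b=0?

Substituting: NOT ((0 OR 0) XNOR (0 NOR 0))
= 1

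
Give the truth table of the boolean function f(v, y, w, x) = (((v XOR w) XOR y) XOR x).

v | y | w | x | Output
----------------------
0 | 0 | 0 | 0 | 0
0 | 0 | 0 | 1 | 1
0 | 0 | 1 | 0 | 1
0 | 0 | 1 | 1 | 0
0 | 1 | 0 | 0 | 1
0 | 1 | 0 | 1 | 0
0 | 1 | 1 | 0 | 0
0 | 1 | 1 | 1 | 1
1 | 0 | 0 | 0 | 1
1 | 0 | 0 | 1 | 0
1 | 0 | 1 | 0 | 0
1 | 0 | 1 | 1 | 1
1 | 1 | 0 | 0 | 0
1 | 1 | 0 | 1 | 1
1 | 1 | 1 | 0 | 1
1 | 1 | 1 | 1 | 0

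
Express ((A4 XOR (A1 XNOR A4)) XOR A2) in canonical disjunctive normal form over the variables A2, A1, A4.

(NOT A2 AND NOT A1 AND NOT A4) OR (NOT A2 AND NOT A1 AND A4) OR (A2 AND A1 AND NOT A4) OR (A2 AND A1 AND A4)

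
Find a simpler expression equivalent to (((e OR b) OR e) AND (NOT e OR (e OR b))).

By distribution ((E OR v) AND (E OR NOT v) = E):
= (e OR b)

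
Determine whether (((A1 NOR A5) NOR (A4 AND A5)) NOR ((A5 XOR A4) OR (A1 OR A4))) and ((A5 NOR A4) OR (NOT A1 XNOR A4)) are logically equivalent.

No. Counterexample: with A4=0, A1=1, A5=0, Expression 1 = 0 but Expression 2 = 1.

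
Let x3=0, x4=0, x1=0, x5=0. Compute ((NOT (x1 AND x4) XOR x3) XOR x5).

Substituting: ((NOT (0 AND 0) XOR 0) XOR 0)
= 1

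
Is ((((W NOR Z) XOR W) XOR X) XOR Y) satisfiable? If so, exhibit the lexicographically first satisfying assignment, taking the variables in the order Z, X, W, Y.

Z=0, X=0, W=0, Y=0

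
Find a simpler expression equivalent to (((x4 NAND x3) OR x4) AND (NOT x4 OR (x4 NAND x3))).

By distribution ((E OR v) AND (E OR NOT v) = E):
= (x4 NAND x3)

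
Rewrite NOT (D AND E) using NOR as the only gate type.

(((D NOR D) NOR (E NOR E)) NOR ((D NOR D) NOR (E NOR E)))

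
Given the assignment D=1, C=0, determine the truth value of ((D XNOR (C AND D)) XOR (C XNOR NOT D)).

Substituting: ((1 XNOR (0 AND 1)) XOR (0 XNOR NOT 1))
= 1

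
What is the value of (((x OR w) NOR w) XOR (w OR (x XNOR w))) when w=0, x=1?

Substituting: (((1 OR 0) NOR 0) XOR (0 OR (1 XNOR 0)))
= 0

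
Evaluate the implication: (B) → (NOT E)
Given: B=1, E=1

Antecedent (B) = 1; consequent (NOT E) = 0.
1 → 0 = 0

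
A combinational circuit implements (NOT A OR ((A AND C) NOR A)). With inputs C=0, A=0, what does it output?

Substituting: (NOT 0 OR ((0 AND 0) NOR 0))
= 1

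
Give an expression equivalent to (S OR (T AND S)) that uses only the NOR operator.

((S NOR ((T NOR T) NOR (S NOR S))) NOR (S NOR ((T NOR T) NOR (S NOR S))))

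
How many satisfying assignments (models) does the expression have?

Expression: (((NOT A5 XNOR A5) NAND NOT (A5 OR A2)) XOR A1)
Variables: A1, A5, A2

Satisfying assignments: (0,0,0), (0,0,1), (0,1,0), (0,1,1)
Count: 4 out of 8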